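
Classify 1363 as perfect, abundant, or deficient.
deficient

Proper divisors of 1363: sum = 1 + 29 + 47 = 77
Since 77 < 1363, 1363 is deficient.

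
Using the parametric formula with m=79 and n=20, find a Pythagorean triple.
(5841, 3160, 6641)

Euclid's formula: a = m² - n², b = 2mn, c = m² + n²
m = 79, n = 20
a = 79² - 20² = 6241 - 400 = 5841
b = 2 × 79 × 20 = 3160
c = 79² + 20² = 6241 + 400 = 6641
Verification: 5841² + 3160² = 34117281 + 9985600 = 44102881 = 6641² ✓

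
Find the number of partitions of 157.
80630964769

p(n) counts ways to write n as a sum of positive integers (order ignored).
Euler's pentagonal recurrence: p(k) = p(k-1) + p(k-2) - p(k-5) - p(k-7) + p(k-12) + p(k-15) - ... (offsets j(3j∓1)/2, signs ++--, p(0)=1, p(<0)=0).
DP table for k = 0..156: p(0)=1, p(1)=1, p(2)=2, p(3)=3, p(4)=5, p(5)=7, p(6)=11, p(7)=15, p(8)=22, p(9)=30, p(10)=42, p(11)=56, p(12)=77, p(13)=101, p(14)=135, p(15)=176, p(16)=231, p(17)=297, p(18)=385, p(19)=490, p(20)=627, p(21)=792, p(22)=1002, p(23)=1255, p(24)=1575, p(25)=1958, p(26)=2436, p(27)=3010, p(28)=3718, p(29)=4565, p(30)=5604, p(31)=6842, p(32)=8349, p(33)=10143, p(34)=12310, p(35)=14883, p(36)=17977, p(37)=21637, p(38)=26015, p(39)=31185, p(40)=37338, p(41)=44583, p(42)=53174, p(43)=63261, p(44)=75175, p(45)=89134, p(46)=105558, p(47)=124754, p(48)=147273, p(49)=173525, p(50)=204226, p(51)=239943, p(52)=281589, p(53)=329931, p(54)=386155, p(55)=451276, p(56)=526823, p(57)=614154, p(58)=715220, p(59)=831820, p(60)=966467, p(61)=1121505, p(62)=1300156, p(63)=1505499, p(64)=1741630, p(65)=2012558, p(66)=2323520, p(67)=2679689, p(68)=3087735, p(69)=3554345, p(70)=4087968, p(71)=4697205, p(72)=5392783, p(73)=6185689, p(74)=7089500, p(75)=8118264, p(76)=9289091, p(77)=10619863, p(78)=12132164, p(79)=13848650, p(80)=15796476, p(81)=18004327, p(82)=20506255, p(83)=23338469, p(84)=26543660, p(85)=30167357, p(86)=34262962, p(87)=38887673, p(88)=44108109, p(89)=49995925, p(90)=56634173, p(91)=64112359, p(92)=72533807, p(93)=82010177, p(94)=92669720, p(95)=104651419, p(96)=118114304, p(97)=133230930, p(98)=150198136, p(99)=169229875, p(100)=190569292, p(101)=214481126, p(102)=241265379, p(103)=271248950, p(104)=304801365, p(105)=342325709, p(106)=384276336, p(107)=431149389, p(108)=483502844, p(109)=541946240, p(110)=607163746, p(111)=679903203, p(112)=761002156, p(113)=851376628, p(114)=952050665, p(115)=1064144451, p(116)=1188908248, p(117)=1327710076, p(118)=1482074143, p(119)=1653668665, p(120)=1844349560, p(121)=2056148051, p(122)=2291320912, p(123)=2552338241, p(124)=2841940500, p(125)=3163127352, p(126)=3519222692, p(127)=3913864295, p(128)=4351078600, p(129)=4835271870, p(130)=5371315400, p(131)=5964539504, p(132)=6620830889, p(133)=7346629512, p(134)=8149040695, p(135)=9035836076, p(136)=10015581680, p(137)=11097645016, p(138)=12292341831, p(139)=13610949895, p(140)=15065878135, p(141)=16670689208, p(142)=18440293320, p(143)=20390982757, p(144)=22540654445, p(145)=24908858009, p(146)=27517052599, p(147)=30388671978, p(148)=33549419497, p(149)=37027355200, p(150)=40853235313, p(151)=45060624582, p(152)=49686288421, p(153)=54770336324, p(154)=60356673280, p(155)=66493182097, p(156)=73232243759.
Final step: p(157) = p(156) + p(155) - p(152) - p(150) + p(145) + p(142) - p(135) - p(131) + p(122) + p(117) - p(106) - p(100) + p(87) + p(80) - p(65) - p(57) + p(40) + p(31) - p(12) - p(2)
= 73232243759 + 66493182097 - 49686288421 - 40853235313 + 24908858009 + 18440293320 - 9035836076 - 5964539504 + 2291320912 + 1327710076 - 384276336 - 190569292 + 38887673 + 15796476 - 2012558 - 614154 + 37338 + 6842 - 77 - 2
= 80630964769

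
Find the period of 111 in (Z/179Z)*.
178

179 is prime, so ord(111) divides φ(179) = 178.
Divisors of 178: 1, 2, 89, 178.
Repeated squaring: 111^1 ≡ 111, 111^2 ≡ 149, 111^4 ≡ 5, 111^8 ≡ 25, 111^16 ≡ 88, 111^32 ≡ 47, 111^64 ≡ 61, 111^128 ≡ 141 (mod 179).
Test 111^d mod 179 for each divisor d in increasing order:
111^1 ≡ 111
111^2 ≡ 149
111^89 = 111^64·111^16·111^8·111^1 ≡ 178
111^178 = 111^128·111^32·111^16·111^2 ≡ 1  ← first divisor giving 1
The order is 178.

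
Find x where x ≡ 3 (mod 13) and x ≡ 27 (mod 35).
237

Using Chinese Remainder Theorem:
M = 13 × 35 = 455
M1 = 35, M2 = 13
y1 = 35^(-1) mod 13 = 3
y2 = 13^(-1) mod 35 = 27
x = (3×35×3 + 27×13×27) mod 455 = 237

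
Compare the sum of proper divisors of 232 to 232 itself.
deficient

Proper divisors of 232: sum = 1 + 2 + 4 + 8 + 29 + 58 + 116 = 218
Since 218 < 232, 232 is deficient.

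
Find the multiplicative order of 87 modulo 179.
89

179 is prime, so ord(87) divides φ(179) = 178.
Divisors of 178: 1, 2, 89, 178.
Repeated squaring: 87^1 ≡ 87, 87^2 ≡ 51, 87^4 ≡ 95, 87^8 ≡ 75, 87^16 ≡ 76, 87^32 ≡ 48, 87^64 ≡ 156, 87^128 ≡ 171 (mod 179).
Test 87^d mod 179 for each divisor d in increasing order:
87^1 ≡ 87
87^2 ≡ 51
87^89 = 87^64·87^16·87^8·87^1 ≡ 1  ← first divisor giving 1
The order is 89.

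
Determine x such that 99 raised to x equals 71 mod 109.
42

Baby-step giant-step with step n = ⌈√109⌉ = 11.
Baby steps 99^j mod 109 (j:value) for j=0..10: 0:1, 1:99, 2:100, 3:90, 4:81, 5:62, 6:34, 7:96, 8:21, 9:8, 10:29.
Giant-step multiplier: 99^(-11) ≡ 99^(108-11) = 99^97 ≡ 56 (mod 109).
Giant steps γ_i = 71·56^i mod 109: γ_0=71, γ_1=52, γ_2=78, γ_3=8 (in table at j=9).
x = i·n + j = 3·11 + 9 = 42.
Check: 99^42 ≡ 71 (mod 109).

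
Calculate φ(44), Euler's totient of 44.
20

44 = 2^2 × 11
φ(n) = n × ∏(1 - 1/p) for each prime p dividing n
φ(44) = 44 × (1 - 1/2) × (1 - 1/11) = 20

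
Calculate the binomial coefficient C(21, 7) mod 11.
10

Using Lucas' theorem:
Write n=21 and k=7 in base 11:
n in base 11: [1, 10]
k in base 11: [0, 7]
C(21,7) mod 11 = ∏ C(n_i, k_i) mod 11
Digit binomials (mod 11): C(1,0) = 1; C(10,7) = 120 ≡ 10
Product: 1 × 10 = 10 ≡ 10 (mod 11)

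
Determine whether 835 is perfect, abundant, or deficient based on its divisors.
deficient

Proper divisors of 835: sum = 1 + 5 + 167 = 173
Since 173 < 835, 835 is deficient.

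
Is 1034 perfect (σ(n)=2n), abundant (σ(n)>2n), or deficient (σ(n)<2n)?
deficient

Proper divisors of 1034: sum = 1 + 2 + 11 + 22 + 47 + 94 + 517 = 694
Since 694 < 1034, 1034 is deficient.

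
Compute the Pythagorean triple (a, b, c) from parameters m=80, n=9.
(6319, 1440, 6481)

Euclid's formula: a = m² - n², b = 2mn, c = m² + n²
m = 80, n = 9
a = 80² - 9² = 6400 - 81 = 6319
b = 2 × 80 × 9 = 1440
c = 80² + 9² = 6400 + 81 = 6481
Verification: 6319² + 1440² = 39929761 + 2073600 = 42003361 = 6481² ✓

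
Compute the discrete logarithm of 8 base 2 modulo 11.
3

Baby-step giant-step with step n = ⌈√11⌉ = 4.
Baby steps 2^j mod 11 (j:value) for j=0..3: 0:1, 1:2, 2:4, 3:8.
h = 8 is already in the table at j=3, so x = 3.
Check: 2^3 ≡ 8 (mod 11).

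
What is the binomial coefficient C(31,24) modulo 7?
4

Using Lucas' theorem:
Write n=31 and k=24 in base 7:
n in base 7: [4, 3]
k in base 7: [3, 3]
C(31,24) mod 7 = ∏ C(n_i, k_i) mod 7
Digit binomials (mod 7): C(4,3) = 4; C(3,3) = 1
Product: 4 × 1 = 4 ≡ 4 (mod 7)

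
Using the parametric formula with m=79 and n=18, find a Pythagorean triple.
(5917, 2844, 6565)

Euclid's formula: a = m² - n², b = 2mn, c = m² + n²
m = 79, n = 18
a = 79² - 18² = 6241 - 324 = 5917
b = 2 × 79 × 18 = 2844
c = 79² + 18² = 6241 + 324 = 6565
Verification: 5917² + 2844² = 35010889 + 8088336 = 43099225 = 6565² ✓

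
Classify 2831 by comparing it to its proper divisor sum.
deficient

Proper divisors of 2831: sum = 1 + 19 + 149 = 169
Since 169 < 2831, 2831 is deficient.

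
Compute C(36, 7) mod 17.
0

Using Lucas' theorem:
Write n=36 and k=7 in base 17:
n in base 17: [2, 2]
k in base 17: [0, 7]
C(36,7) mod 17 = ∏ C(n_i, k_i) mod 17
Digit binomials (mod 17): C(2,0) = 1; C(2,7) = 0 (k_i > n_i)
Product: 1 × 0 = 0 ≡ 0 (mod 17)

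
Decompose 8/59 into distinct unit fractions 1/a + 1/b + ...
1/8 + 1/95 + 1/14947 + 1/670223480

Greedy algorithm:
8/59: ceiling(59/8) = 8, use 1/8
5/472: ceiling(472/5) = 95, use 1/95
3/44840: ceiling(44840/3) = 14947, use 1/14947
1/670223480: ceiling(670223480/1) = 670223480, use 1/670223480
Result: 8/59 = 1/8 + 1/95 + 1/14947 + 1/670223480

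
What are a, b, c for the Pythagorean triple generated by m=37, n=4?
(1353, 296, 1385)

Euclid's formula: a = m² - n², b = 2mn, c = m² + n²
m = 37, n = 4
a = 37² - 4² = 1369 - 16 = 1353
b = 2 × 37 × 4 = 296
c = 37² + 4² = 1369 + 16 = 1385
Verification: 1353² + 296² = 1830609 + 87616 = 1918225 = 1385² ✓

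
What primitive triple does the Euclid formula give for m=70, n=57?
(1651, 7980, 8149)

Euclid's formula: a = m² - n², b = 2mn, c = m² + n²
m = 70, n = 57
a = 70² - 57² = 4900 - 3249 = 1651
b = 2 × 70 × 57 = 7980
c = 70² + 57² = 4900 + 3249 = 8149
Verification: 1651² + 7980² = 2725801 + 63680400 = 66406201 = 8149² ✓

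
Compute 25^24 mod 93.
1

Repeated squaring. Binary of 24 = 11000.
25^1 ≡ 25 (mod 93); 25^2 ≡ 67 (mod 93); 25^4 ≡ 25 (mod 93); 25^8 ≡ 67 (mod 93); 25^16 ≡ 25 (mod 93)
25^24 = 25^8 × 25^16 ≡ 1 (mod 93)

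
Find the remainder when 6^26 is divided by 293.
222

Repeated squaring. Binary of 26 = 11010.
6^1 ≡ 6 (mod 293); 6^2 ≡ 36 (mod 293); 6^4 ≡ 124 (mod 293); 6^8 ≡ 140 (mod 293); 6^16 ≡ 262 (mod 293)
6^26 = 6^2 × 6^8 × 6^16 ≡ 222 (mod 293)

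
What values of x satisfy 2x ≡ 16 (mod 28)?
x ≡ 8 (mod 14)

gcd(2, 28) = 2, which divides 16, so solutions exist.
Divide through by 2: x ≡ 8 (mod 14).
The coefficient of x is now 1, so x ≡ 8 (mod 14).
Check: 2 × 8 = 16 ≡ 16 (mod 28).
x ≡ 8 (mod 14), giving 2 solutions mod 28.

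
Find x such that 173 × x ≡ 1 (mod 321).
167

gcd(173, 321) = 1, so the inverse exists.
Extended Euclidean algorithm on (321, 173):
321 = 1 × 173 + 148  ⟹  148 = (1)·321 + (-1)·173
173 = 1 × 148 + 25  ⟹  25 = (-1)·321 + (2)·173
148 = 5 × 25 + 23  ⟹  23 = (6)·321 + (-11)·173
25 = 1 × 23 + 2  ⟹  2 = (-7)·321 + (13)·173
23 = 11 × 2 + 1  ⟹  1 = (83)·321 + (-154)·173
So (-154)·173 ≡ 1 (mod 321), i.e. 173^(-1) ≡ -154 ≡ 167 (mod 321).
Check: 173 × 167 = 28891 ≡ 1 (mod 321)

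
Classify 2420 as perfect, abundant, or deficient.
abundant

Proper divisors of 2420: sum = 1 + 2 + 4 + 5 + 10 + 11 + 20 + 22 + ... + 242 + 484 + 605 + 1210 (17 divisors) = 3166
Since 3166 > 2420, 2420 is abundant.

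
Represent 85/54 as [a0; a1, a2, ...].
[1; 1, 1, 2, 1, 7]

Euclidean algorithm steps:
85 = 1 × 54 + 31
54 = 1 × 31 + 23
31 = 1 × 23 + 8
23 = 2 × 8 + 7
8 = 1 × 7 + 1
7 = 7 × 1 + 0
Continued fraction: [1; 1, 1, 2, 1, 7]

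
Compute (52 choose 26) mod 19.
5

Using Lucas' theorem:
Write n=52 and k=26 in base 19:
n in base 19: [2, 14]
k in base 19: [1, 7]
C(52,26) mod 19 = ∏ C(n_i, k_i) mod 19
Digit binomials (mod 19): C(2,1) = 2; C(14,7) = 3432 ≡ 12
Product: 2 × 12 = 24 ≡ 5 (mod 19)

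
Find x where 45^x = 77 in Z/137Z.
124

Baby-step giant-step with step n = ⌈√137⌉ = 12.
Baby steps 45^j mod 137 (j:value) for j=0..11: 0:1, 1:45, 2:107, 3:20, 4:78, 5:85, 6:126, 7:53, 8:56, 9:54, 10:101, 11:24.
Giant-step multiplier: 45^(-12) ≡ 45^(136-12) = 45^124 ≡ 77 (mod 137).
Giant steps γ_i = 77·77^i mod 137: γ_0=77, γ_1=38, γ_2=49, γ_3=74, γ_4=81, γ_5=72, γ_6=64, γ_7=133, γ_8=103, γ_9=122, γ_10=78 (in table at j=4).
x = i·n + j = 10·12 + 4 = 124.
Check: 45^124 ≡ 77 (mod 137).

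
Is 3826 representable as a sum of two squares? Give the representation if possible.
35² + 51² (a=35, b=51)

Factorization: 3826 = 2 × 1913
By Fermat: n is sum of two squares iff every prime p ≡ 3 (mod 4) appears to even power.
All primes ≡ 3 (mod 4) appear to even power.
Search a = 0, 1, 2, … for 3826 - a² a perfect square: first hit at a = 35: 3826 - 1225 = 2601 = 51².
3826 = 35² + 51² = 1225 + 2601 ✓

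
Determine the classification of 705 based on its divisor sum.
deficient

Proper divisors of 705: sum = 1 + 3 + 5 + 15 + 47 + 141 + 235 = 447
Since 447 < 705, 705 is deficient.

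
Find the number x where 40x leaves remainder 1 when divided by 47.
20

gcd(40, 47) = 1, so the inverse exists.
Extended Euclidean algorithm on (47, 40):
47 = 1 × 40 + 7  ⟹  7 = (1)·47 + (-1)·40
40 = 5 × 7 + 5  ⟹  5 = (-5)·47 + (6)·40
7 = 1 × 5 + 2  ⟹  2 = (6)·47 + (-7)·40
5 = 2 × 2 + 1  ⟹  1 = (-17)·47 + (20)·40
So (20)·40 ≡ 1 (mod 47), i.e. 40^(-1) ≡ 20 (mod 47).
Check: 40 × 20 = 800 ≡ 1 (mod 47)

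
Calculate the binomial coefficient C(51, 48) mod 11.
2

Using Lucas' theorem:
Write n=51 and k=48 in base 11:
n in base 11: [4, 7]
k in base 11: [4, 4]
C(51,48) mod 11 = ∏ C(n_i, k_i) mod 11
Digit binomials (mod 11): C(4,4) = 1; C(7,4) = 35 ≡ 2
Product: 1 × 2 = 2 ≡ 2 (mod 11)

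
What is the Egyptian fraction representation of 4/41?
1/11 + 1/151 + 1/34051 + 1/2318907151

Greedy algorithm:
4/41: ceiling(41/4) = 11, use 1/11
3/451: ceiling(451/3) = 151, use 1/151
2/68101: ceiling(68101/2) = 34051, use 1/34051
1/2318907151: ceiling(2318907151/1) = 2318907151, use 1/2318907151
Result: 4/41 = 1/11 + 1/151 + 1/34051 + 1/2318907151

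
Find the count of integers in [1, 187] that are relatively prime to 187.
160

187 = 11 × 17
φ(n) = n × ∏(1 - 1/p) for each prime p dividing n
φ(187) = 187 × (1 - 1/11) × (1 - 1/17) = 160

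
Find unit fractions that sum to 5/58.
1/12 + 1/348

Greedy algorithm:
5/58: ceiling(58/5) = 12, use 1/12
1/348: ceiling(348/1) = 348, use 1/348
Result: 5/58 = 1/12 + 1/348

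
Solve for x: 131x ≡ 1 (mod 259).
87

gcd(131, 259) = 1, so the inverse exists.
Extended Euclidean algorithm on (259, 131):
259 = 1 × 131 + 128  ⟹  128 = (1)·259 + (-1)·131
131 = 1 × 128 + 3  ⟹  3 = (-1)·259 + (2)·131
128 = 42 × 3 + 2  ⟹  2 = (43)·259 + (-85)·131
3 = 1 × 2 + 1  ⟹  1 = (-44)·259 + (87)·131
So (87)·131 ≡ 1 (mod 259), i.e. 131^(-1) ≡ 87 (mod 259).
Check: 131 × 87 = 11397 ≡ 1 (mod 259)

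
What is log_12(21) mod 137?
15

Baby-step giant-step with step n = ⌈√137⌉ = 12.
Baby steps 12^j mod 137 (j:value) for j=0..11: 0:1, 1:12, 2:7, 3:84, 4:49, 5:40, 6:69, 7:6, 8:72, 9:42, 10:93, 11:20.
Giant-step multiplier: 12^(-12) ≡ 12^(136-12) = 12^124 ≡ 4 (mod 137).
Giant steps γ_i = 21·4^i mod 137: γ_0=21, γ_1=84 (in table at j=3).
x = i·n + j = 1·12 + 3 = 15.
Check: 12^15 ≡ 21 (mod 137).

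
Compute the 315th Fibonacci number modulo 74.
52

Matrix identity: Q^n = [[F_(n+1), F_n], [F_n, F_(n-1)]] with Q = [[1,1],[1,0]].
n = 315 = 100111011₂. Square-and-multiply, entries mod 74:
Q^1 = [[1,1],[1,0]]
Q^2 = (Q^1)² = [[2,1],[1,1]]
Q^4 = (Q^2)² = [[5,3],[3,2]]
Q^9 = (Q^4)²·Q = [[55,34],[34,21]]
Q^19 = (Q^9)²·Q = [[31,37],[37,68]]
Q^39 = (Q^19)²·Q = [[73,36],[36,37]]
Q^78 = (Q^39)² = [[39,38],[38,1]]
Q^157 = (Q^78)²·Q = [[45,5],[5,40]]
Q^315 = (Q^157)²·Q = [[33,52],[52,55]]
F_315 mod 74 = Q^315[0][1] = 52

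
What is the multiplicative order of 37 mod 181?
90

181 is prime, so ord(37) divides φ(181) = 180.
Divisors of 180: 1, 2, 3, 4, 5, 6, 9, 10, 12, 15, 18, 20, 30, 36, 45, 60, 90, 180.
Repeated squaring: 37^1 ≡ 37, 37^2 ≡ 102, 37^4 ≡ 87, 37^8 ≡ 148, 37^16 ≡ 3, 37^32 ≡ 9, 37^64 ≡ 81, 37^128 ≡ 45 (mod 181).
Test 37^d mod 181 for each divisor d in increasing order:
37^1 ≡ 37
37^2 ≡ 102
37^3 = 37^2·37^1 ≡ 154
37^4 ≡ 87
37^5 = 37^4·37^1 ≡ 142
37^6 = 37^4·37^2 ≡ 5
37^9 = 37^8·37^1 ≡ 46
37^10 = 37^8·37^2 ≡ 73
37^12 = 37^8·37^4 ≡ 25
37^15 = 37^8·37^4·37^2·37^1 ≡ 49
37^18 = 37^16·37^2 ≡ 125
37^20 = 37^16·37^4 ≡ 80
37^30 = 37^16·37^8·37^4·37^2 ≡ 48
37^36 = 37^32·37^4 ≡ 59
37^45 = 37^32·37^8·37^4·37^1 ≡ 180
37^60 = 37^32·37^16·37^8·37^4 ≡ 132
37^90 = 37^64·37^16·37^8·37^2 ≡ 1  ← first divisor giving 1
The order is 90.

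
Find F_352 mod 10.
9

Matrix identity: Q^n = [[F_(n+1), F_n], [F_n, F_(n-1)]] with Q = [[1,1],[1,0]].
n = 352 = 101100000₂. Square-and-multiply, entries mod 10:
Q^1 = [[1,1],[1,0]]
Q^2 = (Q^1)² = [[2,1],[1,1]]
Q^5 = (Q^2)²·Q = [[8,5],[5,3]]
Q^11 = (Q^5)²·Q = [[4,9],[9,5]]
Q^22 = (Q^11)² = [[7,1],[1,6]]
Q^44 = (Q^22)² = [[0,3],[3,7]]
Q^88 = (Q^44)² = [[9,1],[1,8]]
Q^176 = (Q^88)² = [[2,7],[7,5]]
Q^352 = (Q^176)² = [[3,9],[9,4]]
F_352 mod 10 = Q^352[0][1] = 9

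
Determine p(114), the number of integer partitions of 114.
952050665

p(n) counts ways to write n as a sum of positive integers (order ignored).
Euler's pentagonal recurrence: p(k) = p(k-1) + p(k-2) - p(k-5) - p(k-7) + p(k-12) + p(k-15) - ... (offsets j(3j∓1)/2, signs ++--, p(0)=1, p(<0)=0).
DP table for k = 0..113: p(0)=1, p(1)=1, p(2)=2, p(3)=3, p(4)=5, p(5)=7, p(6)=11, p(7)=15, p(8)=22, p(9)=30, p(10)=42, p(11)=56, p(12)=77, p(13)=101, p(14)=135, p(15)=176, p(16)=231, p(17)=297, p(18)=385, p(19)=490, p(20)=627, p(21)=792, p(22)=1002, p(23)=1255, p(24)=1575, p(25)=1958, p(26)=2436, p(27)=3010, p(28)=3718, p(29)=4565, p(30)=5604, p(31)=6842, p(32)=8349, p(33)=10143, p(34)=12310, p(35)=14883, p(36)=17977, p(37)=21637, p(38)=26015, p(39)=31185, p(40)=37338, p(41)=44583, p(42)=53174, p(43)=63261, p(44)=75175, p(45)=89134, p(46)=105558, p(47)=124754, p(48)=147273, p(49)=173525, p(50)=204226, p(51)=239943, p(52)=281589, p(53)=329931, p(54)=386155, p(55)=451276, p(56)=526823, p(57)=614154, p(58)=715220, p(59)=831820, p(60)=966467, p(61)=1121505, p(62)=1300156, p(63)=1505499, p(64)=1741630, p(65)=2012558, p(66)=2323520, p(67)=2679689, p(68)=3087735, p(69)=3554345, p(70)=4087968, p(71)=4697205, p(72)=5392783, p(73)=6185689, p(74)=7089500, p(75)=8118264, p(76)=9289091, p(77)=10619863, p(78)=12132164, p(79)=13848650, p(80)=15796476, p(81)=18004327, p(82)=20506255, p(83)=23338469, p(84)=26543660, p(85)=30167357, p(86)=34262962, p(87)=38887673, p(88)=44108109, p(89)=49995925, p(90)=56634173, p(91)=64112359, p(92)=72533807, p(93)=82010177, p(94)=92669720, p(95)=104651419, p(96)=118114304, p(97)=133230930, p(98)=150198136, p(99)=169229875, p(100)=190569292, p(101)=214481126, p(102)=241265379, p(103)=271248950, p(104)=304801365, p(105)=342325709, p(106)=384276336, p(107)=431149389, p(108)=483502844, p(109)=541946240, p(110)=607163746, p(111)=679903203, p(112)=761002156, p(113)=851376628.
Final step: p(114) = p(113) + p(112) - p(109) - p(107) + p(102) + p(99) - p(92) - p(88) + p(79) + p(74) - p(63) - p(57) + p(44) + p(37) - p(22) - p(14)
= 851376628 + 761002156 - 541946240 - 431149389 + 241265379 + 169229875 - 72533807 - 44108109 + 13848650 + 7089500 - 1505499 - 614154 + 75175 + 21637 - 1002 - 135
= 952050665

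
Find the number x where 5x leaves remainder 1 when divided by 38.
23

gcd(5, 38) = 1, so the inverse exists.
Extended Euclidean algorithm on (38, 5):
38 = 7 × 5 + 3  ⟹  3 = (1)·38 + (-7)·5
5 = 1 × 3 + 2  ⟹  2 = (-1)·38 + (8)·5
3 = 1 × 2 + 1  ⟹  1 = (2)·38 + (-15)·5
So (-15)·5 ≡ 1 (mod 38), i.e. 5^(-1) ≡ -15 ≡ 23 (mod 38).
Check: 5 × 23 = 115 ≡ 1 (mod 38)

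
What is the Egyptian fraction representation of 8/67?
1/9 + 1/121 + 1/36482 + 1/2661836166

Greedy algorithm:
8/67: ceiling(67/8) = 9, use 1/9
5/603: ceiling(603/5) = 121, use 1/121
2/72963: ceiling(72963/2) = 36482, use 1/36482
1/2661836166: ceiling(2661836166/1) = 2661836166, use 1/2661836166
Result: 8/67 = 1/9 + 1/121 + 1/36482 + 1/2661836166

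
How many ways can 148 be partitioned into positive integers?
33549419497

p(n) counts ways to write n as a sum of positive integers (order ignored).
Euler's pentagonal recurrence: p(k) = p(k-1) + p(k-2) - p(k-5) - p(k-7) + p(k-12) + p(k-15) - ... (offsets j(3j∓1)/2, signs ++--, p(0)=1, p(<0)=0).
DP table for k = 0..147: p(0)=1, p(1)=1, p(2)=2, p(3)=3, p(4)=5, p(5)=7, p(6)=11, p(7)=15, p(8)=22, p(9)=30, p(10)=42, p(11)=56, p(12)=77, p(13)=101, p(14)=135, p(15)=176, p(16)=231, p(17)=297, p(18)=385, p(19)=490, p(20)=627, p(21)=792, p(22)=1002, p(23)=1255, p(24)=1575, p(25)=1958, p(26)=2436, p(27)=3010, p(28)=3718, p(29)=4565, p(30)=5604, p(31)=6842, p(32)=8349, p(33)=10143, p(34)=12310, p(35)=14883, p(36)=17977, p(37)=21637, p(38)=26015, p(39)=31185, p(40)=37338, p(41)=44583, p(42)=53174, p(43)=63261, p(44)=75175, p(45)=89134, p(46)=105558, p(47)=124754, p(48)=147273, p(49)=173525, p(50)=204226, p(51)=239943, p(52)=281589, p(53)=329931, p(54)=386155, p(55)=451276, p(56)=526823, p(57)=614154, p(58)=715220, p(59)=831820, p(60)=966467, p(61)=1121505, p(62)=1300156, p(63)=1505499, p(64)=1741630, p(65)=2012558, p(66)=2323520, p(67)=2679689, p(68)=3087735, p(69)=3554345, p(70)=4087968, p(71)=4697205, p(72)=5392783, p(73)=6185689, p(74)=7089500, p(75)=8118264, p(76)=9289091, p(77)=10619863, p(78)=12132164, p(79)=13848650, p(80)=15796476, p(81)=18004327, p(82)=20506255, p(83)=23338469, p(84)=26543660, p(85)=30167357, p(86)=34262962, p(87)=38887673, p(88)=44108109, p(89)=49995925, p(90)=56634173, p(91)=64112359, p(92)=72533807, p(93)=82010177, p(94)=92669720, p(95)=104651419, p(96)=118114304, p(97)=133230930, p(98)=150198136, p(99)=169229875, p(100)=190569292, p(101)=214481126, p(102)=241265379, p(103)=271248950, p(104)=304801365, p(105)=342325709, p(106)=384276336, p(107)=431149389, p(108)=483502844, p(109)=541946240, p(110)=607163746, p(111)=679903203, p(112)=761002156, p(113)=851376628, p(114)=952050665, p(115)=1064144451, p(116)=1188908248, p(117)=1327710076, p(118)=1482074143, p(119)=1653668665, p(120)=1844349560, p(121)=2056148051, p(122)=2291320912, p(123)=2552338241, p(124)=2841940500, p(125)=3163127352, p(126)=3519222692, p(127)=3913864295, p(128)=4351078600, p(129)=4835271870, p(130)=5371315400, p(131)=5964539504, p(132)=6620830889, p(133)=7346629512, p(134)=8149040695, p(135)=9035836076, p(136)=10015581680, p(137)=11097645016, p(138)=12292341831, p(139)=13610949895, p(140)=15065878135, p(141)=16670689208, p(142)=18440293320, p(143)=20390982757, p(144)=22540654445, p(145)=24908858009, p(146)=27517052599, p(147)=30388671978.
Final step: p(148) = p(147) + p(146) - p(143) - p(141) + p(136) + p(133) - p(126) - p(122) + p(113) + p(108) - p(97) - p(91) + p(78) + p(71) - p(56) - p(48) + p(31) + p(22) - p(3)
= 30388671978 + 27517052599 - 20390982757 - 16670689208 + 10015581680 + 7346629512 - 3519222692 - 2291320912 + 851376628 + 483502844 - 133230930 - 64112359 + 12132164 + 4697205 - 526823 - 147273 + 6842 + 1002 - 3
= 33549419497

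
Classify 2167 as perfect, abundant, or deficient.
deficient

Proper divisors of 2167: sum = 1 + 11 + 197 = 209
Since 209 < 2167, 2167 is deficient.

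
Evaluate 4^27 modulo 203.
22

Repeated squaring. Binary of 27 = 11011.
4^1 ≡ 4 (mod 203); 4^2 ≡ 16 (mod 203); 4^4 ≡ 53 (mod 203); 4^8 ≡ 170 (mod 203); 4^16 ≡ 74 (mod 203)
4^27 = 4^1 × 4^2 × 4^8 × 4^16 ≡ 22 (mod 203)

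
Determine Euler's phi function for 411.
272

411 = 3 × 137
φ(n) = n × ∏(1 - 1/p) for each prime p dividing n
φ(411) = 411 × (1 - 1/3) × (1 - 1/137) = 272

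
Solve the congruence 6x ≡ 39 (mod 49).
x ≡ 31 (mod 49)

gcd(6, 49) = 1, which divides 39, so solutions exist.
Find 6^(-1) mod 49 by the extended Euclidean algorithm:
49 = 8 × 6 + 1  ⟹  1 = (1)·49 + (-8)·6
So (-8)·6 ≡ 1 (mod 49), i.e. 6^(-1) ≡ -8 ≡ 41 (mod 49).
x ≡ 41 × 39 = 1599 ≡ 31 (mod 49).
Check: 6 × 31 = 186 ≡ 39 (mod 49).
Unique solution: x ≡ 31 (mod 49)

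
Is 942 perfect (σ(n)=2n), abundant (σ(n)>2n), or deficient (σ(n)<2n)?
abundant

Proper divisors of 942: sum = 1 + 2 + 3 + 6 + 157 + 314 + 471 = 954
Since 954 > 942, 942 is abundant.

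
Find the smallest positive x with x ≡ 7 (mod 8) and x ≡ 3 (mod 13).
55

Using Chinese Remainder Theorem:
M = 8 × 13 = 104
M1 = 13, M2 = 8
y1 = 13^(-1) mod 8 = 5
y2 = 8^(-1) mod 13 = 5
x = (7×13×5 + 3×8×5) mod 104 = 55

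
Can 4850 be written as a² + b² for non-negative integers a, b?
19² + 67² (a=19, b=67)

Factorization: 4850 = 2 × 5^2 × 97
By Fermat: n is sum of two squares iff every prime p ≡ 3 (mod 4) appears to even power.
All primes ≡ 3 (mod 4) appear to even power.
Search a = 0, 1, 2, … for 4850 - a² a perfect square: first hit at a = 19: 4850 - 361 = 4489 = 67².
4850 = 19² + 67² = 361 + 4489 ✓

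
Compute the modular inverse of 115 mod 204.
55

gcd(115, 204) = 1, so the inverse exists.
Extended Euclidean algorithm on (204, 115):
204 = 1 × 115 + 89  ⟹  89 = (1)·204 + (-1)·115
115 = 1 × 89 + 26  ⟹  26 = (-1)·204 + (2)·115
89 = 3 × 26 + 11  ⟹  11 = (4)·204 + (-7)·115
26 = 2 × 11 + 4  ⟹  4 = (-9)·204 + (16)·115
11 = 2 × 4 + 3  ⟹  3 = (22)·204 + (-39)·115
4 = 1 × 3 + 1  ⟹  1 = (-31)·204 + (55)·115
So (55)·115 ≡ 1 (mod 204), i.e. 115^(-1) ≡ 55 (mod 204).
Check: 115 × 55 = 6325 ≡ 1 (mod 204)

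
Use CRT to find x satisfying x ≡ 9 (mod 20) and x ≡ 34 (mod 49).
769

Using Chinese Remainder Theorem:
M = 20 × 49 = 980
M1 = 49, M2 = 20
y1 = 49^(-1) mod 20 = 9
y2 = 20^(-1) mod 49 = 27
x = (9×49×9 + 34×20×27) mod 980 = 769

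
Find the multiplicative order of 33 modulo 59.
58

59 is prime, so ord(33) divides φ(59) = 58.
Divisors of 58: 1, 2, 29, 58.
Repeated squaring: 33^1 ≡ 33, 33^2 ≡ 27, 33^4 ≡ 21, 33^8 ≡ 28, 33^16 ≡ 17, 33^32 ≡ 53 (mod 59).
Test 33^d mod 59 for each divisor d in increasing order:
33^1 ≡ 33
33^2 ≡ 27
33^29 = 33^16·33^8·33^4·33^1 ≡ 58
33^58 = 33^32·33^16·33^8·33^2 ≡ 1  ← first divisor giving 1
The order is 58.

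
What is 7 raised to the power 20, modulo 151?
4

Repeated squaring. Binary of 20 = 10100.
7^1 ≡ 7 (mod 151); 7^2 ≡ 49 (mod 151); 7^4 ≡ 136 (mod 151); 7^8 ≡ 74 (mod 151); 7^16 ≡ 40 (mod 151)
7^20 = 7^4 × 7^16 ≡ 4 (mod 151)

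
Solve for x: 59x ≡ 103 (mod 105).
x ≡ 32 (mod 105)

gcd(59, 105) = 1, which divides 103, so solutions exist.
Find 59^(-1) mod 105 by the extended Euclidean algorithm:
105 = 1 × 59 + 46  ⟹  46 = (1)·105 + (-1)·59
59 = 1 × 46 + 13  ⟹  13 = (-1)·105 + (2)·59
46 = 3 × 13 + 7  ⟹  7 = (4)·105 + (-7)·59
13 = 1 × 7 + 6  ⟹  6 = (-5)·105 + (9)·59
7 = 1 × 6 + 1  ⟹  1 = (9)·105 + (-16)·59
So (-16)·59 ≡ 1 (mod 105), i.e. 59^(-1) ≡ -16 ≡ 89 (mod 105).
x ≡ 89 × 103 = 9167 ≡ 32 (mod 105).
Check: 59 × 32 = 1888 ≡ 103 (mod 105).
Unique solution: x ≡ 32 (mod 105)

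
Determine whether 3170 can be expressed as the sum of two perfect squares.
19² + 53² (a=19, b=53)

Factorization: 3170 = 2 × 5 × 317
By Fermat: n is sum of two squares iff every prime p ≡ 3 (mod 4) appears to even power.
All primes ≡ 3 (mod 4) appear to even power.
Search a = 0, 1, 2, … for 3170 - a² a perfect square: first hit at a = 19: 3170 - 361 = 2809 = 53².
3170 = 19² + 53² = 361 + 2809 ✓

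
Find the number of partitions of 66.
2323520

p(n) counts ways to write n as a sum of positive integers (order ignored).
Euler's pentagonal recurrence: p(k) = p(k-1) + p(k-2) - p(k-5) - p(k-7) + p(k-12) + p(k-15) - ... (offsets j(3j∓1)/2, signs ++--, p(0)=1, p(<0)=0).
DP table for k = 0..65: p(0)=1, p(1)=1, p(2)=2, p(3)=3, p(4)=5, p(5)=7, p(6)=11, p(7)=15, p(8)=22, p(9)=30, p(10)=42, p(11)=56, p(12)=77, p(13)=101, p(14)=135, p(15)=176, p(16)=231, p(17)=297, p(18)=385, p(19)=490, p(20)=627, p(21)=792, p(22)=1002, p(23)=1255, p(24)=1575, p(25)=1958, p(26)=2436, p(27)=3010, p(28)=3718, p(29)=4565, p(30)=5604, p(31)=6842, p(32)=8349, p(33)=10143, p(34)=12310, p(35)=14883, p(36)=17977, p(37)=21637, p(38)=26015, p(39)=31185, p(40)=37338, p(41)=44583, p(42)=53174, p(43)=63261, p(44)=75175, p(45)=89134, p(46)=105558, p(47)=124754, p(48)=147273, p(49)=173525, p(50)=204226, p(51)=239943, p(52)=281589, p(53)=329931, p(54)=386155, p(55)=451276, p(56)=526823, p(57)=614154, p(58)=715220, p(59)=831820, p(60)=966467, p(61)=1121505, p(62)=1300156, p(63)=1505499, p(64)=1741630, p(65)=2012558.
Final step: p(66) = p(65) + p(64) - p(61) - p(59) + p(54) + p(51) - p(44) - p(40) + p(31) + p(26) - p(15) - p(9)
= 2012558 + 1741630 - 1121505 - 831820 + 386155 + 239943 - 75175 - 37338 + 6842 + 2436 - 176 - 30
= 2323520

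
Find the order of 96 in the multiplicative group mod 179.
178

179 is prime, so ord(96) divides φ(179) = 178.
Divisors of 178: 1, 2, 89, 178.
Repeated squaring: 96^1 ≡ 96, 96^2 ≡ 87, 96^4 ≡ 51, 96^8 ≡ 95, 96^16 ≡ 75, 96^32 ≡ 76, 96^64 ≡ 48, 96^128 ≡ 156 (mod 179).
Test 96^d mod 179 for each divisor d in increasing order:
96^1 ≡ 96
96^2 ≡ 87
96^89 = 96^64·96^16·96^8·96^1 ≡ 178
96^178 = 96^128·96^32·96^16·96^2 ≡ 1  ← first divisor giving 1
The order is 178.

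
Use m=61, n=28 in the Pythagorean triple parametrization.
(2937, 3416, 4505)

Euclid's formula: a = m² - n², b = 2mn, c = m² + n²
m = 61, n = 28
a = 61² - 28² = 3721 - 784 = 2937
b = 2 × 61 × 28 = 3416
c = 61² + 28² = 3721 + 784 = 4505
Verification: 2937² + 3416² = 8625969 + 11669056 = 20295025 = 4505² ✓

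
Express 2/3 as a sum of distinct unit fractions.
1/2 + 1/6

Greedy algorithm:
2/3: ceiling(3/2) = 2, use 1/2
1/6: ceiling(6/1) = 6, use 1/6
Result: 2/3 = 1/2 + 1/6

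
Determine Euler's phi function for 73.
72

73 = 73
φ(n) = n × ∏(1 - 1/p) for each prime p dividing n
φ(73) = 73 × (1 - 1/73) = 72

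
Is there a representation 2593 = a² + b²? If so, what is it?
17² + 48² (a=17, b=48)

Factorization: 2593 = 2593
By Fermat: n is sum of two squares iff every prime p ≡ 3 (mod 4) appears to even power.
All primes ≡ 3 (mod 4) appear to even power.
Search a = 0, 1, 2, … for 2593 - a² a perfect square: first hit at a = 17: 2593 - 289 = 2304 = 48².
2593 = 17² + 48² = 289 + 2304 ✓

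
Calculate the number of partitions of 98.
150198136

p(n) counts ways to write n as a sum of positive integers (order ignored).
Euler's pentagonal recurrence: p(k) = p(k-1) + p(k-2) - p(k-5) - p(k-7) + p(k-12) + p(k-15) - ... (offsets j(3j∓1)/2, signs ++--, p(0)=1, p(<0)=0).
DP table for k = 0..97: p(0)=1, p(1)=1, p(2)=2, p(3)=3, p(4)=5, p(5)=7, p(6)=11, p(7)=15, p(8)=22, p(9)=30, p(10)=42, p(11)=56, p(12)=77, p(13)=101, p(14)=135, p(15)=176, p(16)=231, p(17)=297, p(18)=385, p(19)=490, p(20)=627, p(21)=792, p(22)=1002, p(23)=1255, p(24)=1575, p(25)=1958, p(26)=2436, p(27)=3010, p(28)=3718, p(29)=4565, p(30)=5604, p(31)=6842, p(32)=8349, p(33)=10143, p(34)=12310, p(35)=14883, p(36)=17977, p(37)=21637, p(38)=26015, p(39)=31185, p(40)=37338, p(41)=44583, p(42)=53174, p(43)=63261, p(44)=75175, p(45)=89134, p(46)=105558, p(47)=124754, p(48)=147273, p(49)=173525, p(50)=204226, p(51)=239943, p(52)=281589, p(53)=329931, p(54)=386155, p(55)=451276, p(56)=526823, p(57)=614154, p(58)=715220, p(59)=831820, p(60)=966467, p(61)=1121505, p(62)=1300156, p(63)=1505499, p(64)=1741630, p(65)=2012558, p(66)=2323520, p(67)=2679689, p(68)=3087735, p(69)=3554345, p(70)=4087968, p(71)=4697205, p(72)=5392783, p(73)=6185689, p(74)=7089500, p(75)=8118264, p(76)=9289091, p(77)=10619863, p(78)=12132164, p(79)=13848650, p(80)=15796476, p(81)=18004327, p(82)=20506255, p(83)=23338469, p(84)=26543660, p(85)=30167357, p(86)=34262962, p(87)=38887673, p(88)=44108109, p(89)=49995925, p(90)=56634173, p(91)=64112359, p(92)=72533807, p(93)=82010177, p(94)=92669720, p(95)=104651419, p(96)=118114304, p(97)=133230930.
Final step: p(98) = p(97) + p(96) - p(93) - p(91) + p(86) + p(83) - p(76) - p(72) + p(63) + p(58) - p(47) - p(41) + p(28) + p(21) - p(6)
= 133230930 + 118114304 - 82010177 - 64112359 + 34262962 + 23338469 - 9289091 - 5392783 + 1505499 + 715220 - 124754 - 44583 + 3718 + 792 - 11
= 150198136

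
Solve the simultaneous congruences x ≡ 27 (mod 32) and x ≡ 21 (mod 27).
507

Using Chinese Remainder Theorem:
M = 32 × 27 = 864
M1 = 27, M2 = 32
y1 = 27^(-1) mod 32 = 19
y2 = 32^(-1) mod 27 = 11
x = (27×27×19 + 21×32×11) mod 864 = 507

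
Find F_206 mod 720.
233

Matrix identity: Q^n = [[F_(n+1), F_n], [F_n, F_(n-1)]] with Q = [[1,1],[1,0]].
n = 206 = 11001110₂. Square-and-multiply, entries mod 720:
Q^1 = [[1,1],[1,0]]
Q^3 = (Q^1)²·Q = [[3,2],[2,1]]
Q^6 = (Q^3)² = [[13,8],[8,5]]
Q^12 = (Q^6)² = [[233,144],[144,89]]
Q^25 = (Q^12)²·Q = [[433,145],[145,288]]
Q^51 = (Q^25)²·Q = [[579,434],[434,145]]
Q^103 = (Q^51)²·Q = [[453,157],[157,296]]
Q^206 = (Q^103)² = [[178,233],[233,665]]
F_206 mod 720 = Q^206[0][1] = 233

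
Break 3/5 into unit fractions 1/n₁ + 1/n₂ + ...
1/2 + 1/10

Greedy algorithm:
3/5: ceiling(5/3) = 2, use 1/2
1/10: ceiling(10/1) = 10, use 1/10
Result: 3/5 = 1/2 + 1/10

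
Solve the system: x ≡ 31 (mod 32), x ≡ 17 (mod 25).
767

Using Chinese Remainder Theorem:
M = 32 × 25 = 800
M1 = 25, M2 = 32
y1 = 25^(-1) mod 32 = 9
y2 = 32^(-1) mod 25 = 18
x = (31×25×9 + 17×32×18) mod 800 = 767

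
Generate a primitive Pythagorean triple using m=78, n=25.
(5459, 3900, 6709)

Euclid's formula: a = m² - n², b = 2mn, c = m² + n²
m = 78, n = 25
a = 78² - 25² = 6084 - 625 = 5459
b = 2 × 78 × 25 = 3900
c = 78² + 25² = 6084 + 625 = 6709
Verification: 5459² + 3900² = 29800681 + 15210000 = 45010681 = 6709² ✓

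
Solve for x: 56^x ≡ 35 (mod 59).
26

Baby-step giant-step with step n = ⌈√59⌉ = 8.
Baby steps 56^j mod 59 (j:value) for j=0..7: 0:1, 1:56, 2:9, 3:32, 4:22, 5:52, 6:21, 7:55.
Giant-step multiplier: 56^(-8) ≡ 56^(58-8) = 56^50 ≡ 5 (mod 59).
Giant steps γ_i = 35·5^i mod 59: γ_0=35, γ_1=57, γ_2=49, γ_3=9 (in table at j=2).
x = i·n + j = 3·8 + 2 = 26.
Check: 56^26 ≡ 35 (mod 59).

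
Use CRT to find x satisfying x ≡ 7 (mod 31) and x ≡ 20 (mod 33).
317

Using Chinese Remainder Theorem:
M = 31 × 33 = 1023
M1 = 33, M2 = 31
y1 = 33^(-1) mod 31 = 16
y2 = 31^(-1) mod 33 = 16
x = (7×33×16 + 20×31×16) mod 1023 = 317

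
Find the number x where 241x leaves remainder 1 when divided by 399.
250

gcd(241, 399) = 1, so the inverse exists.
Extended Euclidean algorithm on (399, 241):
399 = 1 × 241 + 158  ⟹  158 = (1)·399 + (-1)·241
241 = 1 × 158 + 83  ⟹  83 = (-1)·399 + (2)·241
158 = 1 × 83 + 75  ⟹  75 = (2)·399 + (-3)·241
83 = 1 × 75 + 8  ⟹  8 = (-3)·399 + (5)·241
75 = 9 × 8 + 3  ⟹  3 = (29)·399 + (-48)·241
8 = 2 × 3 + 2  ⟹  2 = (-61)·399 + (101)·241
3 = 1 × 2 + 1  ⟹  1 = (90)·399 + (-149)·241
So (-149)·241 ≡ 1 (mod 399), i.e. 241^(-1) ≡ -149 ≡ 250 (mod 399).
Check: 241 × 250 = 60250 ≡ 1 (mod 399)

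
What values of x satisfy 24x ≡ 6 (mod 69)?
x ≡ 6 (mod 23)

gcd(24, 69) = 3, which divides 6, so solutions exist.
Divide through by 3: 8x ≡ 2 (mod 23).
Find 8^(-1) mod 23 by the extended Euclidean algorithm:
23 = 2 × 8 + 7  ⟹  7 = (1)·23 + (-2)·8
8 = 1 × 7 + 1  ⟹  1 = (-1)·23 + (3)·8
So (3)·8 ≡ 1 (mod 23), i.e. 8^(-1) ≡ 3 (mod 23).
x ≡ 3 × 2 = 6 ≡ 6 (mod 23).
Check: 24 × 6 = 144 ≡ 6 (mod 69).
x ≡ 6 (mod 23), giving 3 solutions mod 69.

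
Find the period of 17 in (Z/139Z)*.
138

139 is prime, so ord(17) divides φ(139) = 138.
Divisors of 138: 1, 2, 3, 6, 23, 46, 69, 138.
Repeated squaring: 17^1 ≡ 17, 17^2 ≡ 11, 17^4 ≡ 121, 17^8 ≡ 46, 17^16 ≡ 31, 17^32 ≡ 127, 17^64 ≡ 5, 17^128 ≡ 25 (mod 139).
Test 17^d mod 139 for each divisor d in increasing order:
17^1 ≡ 17
17^2 ≡ 11
17^3 = 17^2·17^1 ≡ 48
17^6 = 17^4·17^2 ≡ 80
17^23 = 17^16·17^4·17^2·17^1 ≡ 43
17^46 = 17^32·17^8·17^4·17^2 ≡ 42
17^69 = 17^64·17^4·17^1 ≡ 138
17^138 = 17^128·17^8·17^2 ≡ 1  ← first divisor giving 1
The order is 138.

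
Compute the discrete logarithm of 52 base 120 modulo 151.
127

Baby-step giant-step with step n = ⌈√151⌉ = 13.
Baby steps 120^j mod 151 (j:value) for j=0..12: 0:1, 1:120, 2:55, 3:107, 4:5, 5:147, 6:124, 7:82, 8:25, 9:131, 10:16, 11:108, 12:125.
Giant-step multiplier: 120^(-13) ≡ 120^(150-13) = 120^137 ≡ 77 (mod 151).
Giant steps γ_i = 52·77^i mod 151: γ_0=52, γ_1=78, γ_2=117, γ_3=100, γ_4=150, γ_5=74, γ_6=111, γ_7=91, γ_8=61, γ_9=16 (in table at j=10).
x = i·n + j = 9·13 + 10 = 127.
Check: 120^127 ≡ 52 (mod 151).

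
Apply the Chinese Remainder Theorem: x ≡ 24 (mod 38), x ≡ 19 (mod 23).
594

Using Chinese Remainder Theorem:
M = 38 × 23 = 874
M1 = 23, M2 = 38
y1 = 23^(-1) mod 38 = 5
y2 = 38^(-1) mod 23 = 20
x = (24×23×5 + 19×38×20) mod 874 = 594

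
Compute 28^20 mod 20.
16

Repeated squaring. Binary of 20 = 10100.
28^1 ≡ 8 (mod 20); 28^2 ≡ 4 (mod 20); 28^4 ≡ 16 (mod 20); 28^8 ≡ 16 (mod 20); 28^16 ≡ 16 (mod 20)
28^20 = 28^4 × 28^16 ≡ 16 (mod 20)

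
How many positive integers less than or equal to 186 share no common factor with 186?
60

186 = 2 × 3 × 31
φ(n) = n × ∏(1 - 1/p) for each prime p dividing n
φ(186) = 186 × (1 - 1/2) × (1 - 1/3) × (1 - 1/31) = 60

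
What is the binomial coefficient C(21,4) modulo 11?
1

Using Lucas' theorem:
Write n=21 and k=4 in base 11:
n in base 11: [1, 10]
k in base 11: [0, 4]
C(21,4) mod 11 = ∏ C(n_i, k_i) mod 11
Digit binomials (mod 11): C(1,0) = 1; C(10,4) = 210 ≡ 1
Product: 1 × 1 = 1 ≡ 1 (mod 11)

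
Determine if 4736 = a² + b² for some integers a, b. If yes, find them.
40² + 56² (a=40, b=56)

Factorization: 4736 = 2^7 × 37
By Fermat: n is sum of two squares iff every prime p ≡ 3 (mod 4) appears to even power.
All primes ≡ 3 (mod 4) appear to even power.
Search a = 0, 1, 2, … for 4736 - a² a perfect square: first hit at a = 40: 4736 - 1600 = 3136 = 56².
4736 = 40² + 56² = 1600 + 3136 ✓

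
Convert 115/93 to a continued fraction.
[1; 4, 4, 2, 2]

Euclidean algorithm steps:
115 = 1 × 93 + 22
93 = 4 × 22 + 5
22 = 4 × 5 + 2
5 = 2 × 2 + 1
2 = 2 × 1 + 0
Continued fraction: [1; 4, 4, 2, 2]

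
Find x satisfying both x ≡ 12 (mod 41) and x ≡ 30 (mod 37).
955

Using Chinese Remainder Theorem:
M = 41 × 37 = 1517
M1 = 37, M2 = 41
y1 = 37^(-1) mod 41 = 10
y2 = 41^(-1) mod 37 = 28
x = (12×37×10 + 30×41×28) mod 1517 = 955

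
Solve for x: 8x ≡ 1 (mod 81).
71

gcd(8, 81) = 1, so the inverse exists.
Extended Euclidean algorithm on (81, 8):
81 = 10 × 8 + 1  ⟹  1 = (1)·81 + (-10)·8
So (-10)·8 ≡ 1 (mod 81), i.e. 8^(-1) ≡ -10 ≡ 71 (mod 81).
Check: 8 × 71 = 568 ≡ 1 (mod 81)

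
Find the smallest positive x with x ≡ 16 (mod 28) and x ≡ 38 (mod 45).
128

Using Chinese Remainder Theorem:
M = 28 × 45 = 1260
M1 = 45, M2 = 28
y1 = 45^(-1) mod 28 = 5
y2 = 28^(-1) mod 45 = 37
x = (16×45×5 + 38×28×37) mod 1260 = 128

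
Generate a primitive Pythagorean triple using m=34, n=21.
(715, 1428, 1597)

Euclid's formula: a = m² - n², b = 2mn, c = m² + n²
m = 34, n = 21
a = 34² - 21² = 1156 - 441 = 715
b = 2 × 34 × 21 = 1428
c = 34² + 21² = 1156 + 441 = 1597
Verification: 715² + 1428² = 511225 + 2039184 = 2550409 = 1597² ✓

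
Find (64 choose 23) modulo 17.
14

Using Lucas' theorem:
Write n=64 and k=23 in base 17:
n in base 17: [3, 13]
k in base 17: [1, 6]
C(64,23) mod 17 = ∏ C(n_i, k_i) mod 17
Digit binomials (mod 17): C(3,1) = 3; C(13,6) = 1716 ≡ 16
Product: 3 × 16 = 48 ≡ 14 (mod 17)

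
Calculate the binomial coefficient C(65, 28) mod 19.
0

Using Lucas' theorem:
Write n=65 and k=28 in base 19:
n in base 19: [3, 8]
k in base 19: [1, 9]
C(65,28) mod 19 = ∏ C(n_i, k_i) mod 19
Digit binomials (mod 19): C(3,1) = 3; C(8,9) = 0 (k_i > n_i)
Product: 3 × 0 = 0 ≡ 0 (mod 19)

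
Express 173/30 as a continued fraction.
[5; 1, 3, 3, 2]

Euclidean algorithm steps:
173 = 5 × 30 + 23
30 = 1 × 23 + 7
23 = 3 × 7 + 2
7 = 3 × 2 + 1
2 = 2 × 1 + 0
Continued fraction: [5; 1, 3, 3, 2]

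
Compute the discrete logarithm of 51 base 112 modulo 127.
57

Baby-step giant-step with step n = ⌈√127⌉ = 12.
Baby steps 112^j mod 127 (j:value) for j=0..11: 0:1, 1:112, 2:98, 3:54, 4:79, 5:85, 6:122, 7:75, 8:18, 9:111, 10:113, 11:83.
Giant-step multiplier: 112^(-12) ≡ 112^(126-12) = 112^114 ≡ 61 (mod 127).
Giant steps γ_i = 51·61^i mod 127: γ_0=51, γ_1=63, γ_2=33, γ_3=108, γ_4=111 (in table at j=9).
x = i·n + j = 4·12 + 9 = 57.
Check: 112^57 ≡ 51 (mod 127).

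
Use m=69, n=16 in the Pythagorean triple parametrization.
(4505, 2208, 5017)

Euclid's formula: a = m² - n², b = 2mn, c = m² + n²
m = 69, n = 16
a = 69² - 16² = 4761 - 256 = 4505
b = 2 × 69 × 16 = 2208
c = 69² + 16² = 4761 + 256 = 5017
Verification: 4505² + 2208² = 20295025 + 4875264 = 25170289 = 5017² ✓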